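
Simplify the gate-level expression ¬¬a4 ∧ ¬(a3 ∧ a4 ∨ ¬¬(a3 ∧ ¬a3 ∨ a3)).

a4 ∧ ¬a3

¬¬a4 ∧ ¬(a3 ∧ a4 ∨ ¬¬(a3 ∧ ¬a3 ∨ a3))
= ¬¬a4 ∧ ¬(a3 ∧ a4 ∨ ¬¬a3)   [complement / identity]
= ¬¬a4 ∧ ¬(a3 ∧ a4 ∨ a3)   [double negation]
= a4 ∧ ¬(a3 ∧ a4 ∨ a3)   [double negation]
= a4 ∧ ¬a3   [absorption]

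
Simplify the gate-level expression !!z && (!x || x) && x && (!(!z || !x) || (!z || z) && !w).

z && x

!!z && (!x || x) && x && (!(!z || !x) || (!z || z) && !w)
= !!z && x && (!(!z || !x) || (!z || z) && !w)   — complement / identity
= !!z && x && (z && x || (!z || z) && !w)   — De Morgan
= z && x && (z && x || (!z || z) && !w)   — double negation
= z && x && (z && x || !w)   — complement / identity
= z && x   — absorption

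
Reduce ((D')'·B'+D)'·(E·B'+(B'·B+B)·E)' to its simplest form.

((D')'·B'+D)'·(E·B'+(B'·B+B)·E)'
= ((D')'·B'+D)'·(E·B'+B·E)'   (complement / identity)
= (D·B'+D)'·(E·B'+B·E)'   (double negation)
= (D·B'+D)'·E'   (distribution)
= D'·E'   (absorption)

D'·E'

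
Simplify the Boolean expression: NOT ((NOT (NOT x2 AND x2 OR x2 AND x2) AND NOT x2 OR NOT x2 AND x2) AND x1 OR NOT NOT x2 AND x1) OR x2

NOT x1 OR x2

NOT ((NOT (NOT x2 AND x2 OR x2 AND x2) AND NOT x2 OR NOT x2 AND x2) AND x1 OR NOT NOT x2 AND x1) OR x2
= NOT ((NOT x2 AND NOT x2 OR NOT x2 AND x2) AND x1 OR NOT NOT x2 AND x1) OR x2   (distribution)
= NOT (NOT x2 AND x1 OR NOT NOT x2 AND x1) OR x2   (distribution)
= NOT (NOT x2 AND x1 OR x2 AND x1) OR x2   (double negation)
= NOT x1 OR x2   (distribution)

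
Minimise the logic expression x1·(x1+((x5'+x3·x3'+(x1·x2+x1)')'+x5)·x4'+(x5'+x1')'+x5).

x1

x1·(x1+((x5'+x3·x3'+(x1·x2+x1)')'+x5)·x4'+(x5'+x1')'+x5)
= x1·(x1+((x5'+x3·x3'+x1')'+x5)·x4'+(x5'+x1')'+x5)
= x1·(x1+((x5'+x1')'+x5)·x4'+(x5'+x1')'+x5)
= x1·(x1+(x5'+x1')'+x5)
= x1·(x1+x5·x1+x5)
= x1·(x1+x5)
= x1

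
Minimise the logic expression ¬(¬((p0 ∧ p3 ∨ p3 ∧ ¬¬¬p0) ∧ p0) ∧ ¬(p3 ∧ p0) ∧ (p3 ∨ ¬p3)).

¬(¬((p0 ∧ p3 ∨ p3 ∧ ¬¬¬p0) ∧ p0) ∧ ¬(p3 ∧ p0) ∧ (p3 ∨ ¬p3))
= ¬(¬((p0 ∧ p3 ∨ p3 ∧ ¬¬¬p0) ∧ p0) ∧ ¬(p3 ∧ p0))   (complement / identity)
= (p0 ∧ p3 ∨ p3 ∧ ¬¬¬p0) ∧ p0 ∨ p3 ∧ p0   (De Morgan)
= (p0 ∧ p3 ∨ p3 ∧ ¬p0) ∧ p0 ∨ p3 ∧ p0   (double negation)
= p3 ∧ p0 ∨ p3 ∧ p0   (distribution)
= p3 ∧ p0   (idempotence)

p3 ∧ p0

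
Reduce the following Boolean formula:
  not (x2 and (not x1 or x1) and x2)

not (x2 and (not x1 or x1) and x2)
= not (x2 and x2)   — complement / identity
= not x2   — idempotence

not x2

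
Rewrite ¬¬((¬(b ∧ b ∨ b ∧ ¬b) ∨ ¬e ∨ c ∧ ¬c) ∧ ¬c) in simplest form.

(¬b ∨ ¬e) ∧ ¬c

¬¬((¬(b ∧ b ∨ b ∧ ¬b) ∨ ¬e ∨ c ∧ ¬c) ∧ ¬c)
= (¬(b ∧ b ∨ b ∧ ¬b) ∨ ¬e ∨ c ∧ ¬c) ∧ ¬c
= (¬(b ∧ b ∨ b ∧ ¬b) ∨ ¬e) ∧ ¬c
= (¬b ∨ ¬e) ∧ ¬c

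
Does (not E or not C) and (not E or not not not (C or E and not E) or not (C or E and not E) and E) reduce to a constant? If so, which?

no

(not E or not C) and (not E or not not not (C or E and not E) or not (C or E and not E) and E)
= (not E or not C) and (not E or not (C or E and not E) or not (C or E and not E) and E)   — double negation
= (not E or not C) and (not E or not (C or E and not E))   — absorption
= (not E or not C) and (not E or not C)   — complement / identity
= not E or not C   — idempotence
This depends on C, E, so it is not a constant.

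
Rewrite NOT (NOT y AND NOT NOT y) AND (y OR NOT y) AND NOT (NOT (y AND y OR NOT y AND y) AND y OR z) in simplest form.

NOT (NOT y AND NOT NOT y) AND (y OR NOT y) AND NOT (NOT (y AND y OR NOT y AND y) AND y OR z)
= (y OR NOT y) AND (y OR NOT y) AND NOT (NOT (y AND y OR NOT y AND y) AND y OR z)   [De Morgan]
= (y OR NOT y) AND NOT (NOT (y AND y OR NOT y AND y) AND y OR z)   [idempotence]
= (y OR NOT y) AND NOT (NOT y AND y OR z)   [distribution]
= (y OR NOT y) AND NOT z   [complement / identity]
= NOT z   [complement / identity]

NOT z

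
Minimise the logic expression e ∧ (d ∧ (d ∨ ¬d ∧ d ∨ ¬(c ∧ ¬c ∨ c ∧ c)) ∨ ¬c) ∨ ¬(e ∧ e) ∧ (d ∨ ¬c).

e ∧ (d ∧ (d ∨ ¬d ∧ d ∨ ¬(c ∧ ¬c ∨ c ∧ c)) ∨ ¬c) ∨ ¬(e ∧ e) ∧ (d ∨ ¬c)
= e ∧ (d ∧ (d ∨ ¬d ∧ d ∨ ¬c) ∨ ¬c) ∨ ¬(e ∧ e) ∧ (d ∨ ¬c)   — distribution
= e ∧ (d ∧ (d ∨ ¬c) ∨ ¬c) ∨ ¬(e ∧ e) ∧ (d ∨ ¬c)   — complement / identity
= e ∧ (d ∨ ¬c) ∨ ¬(e ∧ e) ∧ (d ∨ ¬c)   — absorption
= e ∧ (d ∨ ¬c) ∨ ¬e ∧ (d ∨ ¬c)   — idempotence
= d ∨ ¬c   — distribution

d ∨ ¬c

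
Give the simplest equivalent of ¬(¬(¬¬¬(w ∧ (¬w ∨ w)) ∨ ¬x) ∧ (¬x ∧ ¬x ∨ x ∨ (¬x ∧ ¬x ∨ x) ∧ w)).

¬w ∨ ¬x

¬(¬(¬¬¬(w ∧ (¬w ∨ w)) ∨ ¬x) ∧ (¬x ∧ ¬x ∨ x ∨ (¬x ∧ ¬x ∨ x) ∧ w))
= ¬(¬(¬¬¬w ∨ ¬x) ∧ (¬x ∧ ¬x ∨ x ∨ (¬x ∧ ¬x ∨ x) ∧ w))   [complement / identity]
= ¬(¬(¬w ∨ ¬x) ∧ (¬x ∧ ¬x ∨ x ∨ (¬x ∧ ¬x ∨ x) ∧ w))   [double negation]
= ¬(¬(¬w ∨ ¬x) ∧ (¬x ∧ ¬x ∨ x))   [absorption]
= ¬(¬(¬w ∨ ¬x) ∧ (¬x ∨ x))   [idempotence]
= ¬¬(¬w ∨ ¬x)   [complement / identity]
= ¬w ∨ ¬x   [double negation]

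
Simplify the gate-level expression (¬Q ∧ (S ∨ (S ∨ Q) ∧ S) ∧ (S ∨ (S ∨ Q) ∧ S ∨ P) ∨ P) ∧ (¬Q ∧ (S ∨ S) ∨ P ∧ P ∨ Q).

(¬Q ∧ (S ∨ (S ∨ Q) ∧ S) ∧ (S ∨ (S ∨ Q) ∧ S ∨ P) ∨ P) ∧ (¬Q ∧ (S ∨ S) ∨ P ∧ P ∨ Q)
= (¬Q ∧ (S ∨ (S ∨ Q) ∧ S) ∨ P) ∧ (¬Q ∧ (S ∨ S) ∨ P ∧ P ∨ Q)   (absorption)
= (¬Q ∧ (S ∨ S) ∨ P) ∧ (¬Q ∧ (S ∨ S) ∨ P ∧ P ∨ Q)   (absorption)
= (¬Q ∧ (S ∨ S) ∨ P) ∧ (¬Q ∧ (S ∨ S) ∨ P ∨ Q)   (idempotence)
= ¬Q ∧ (S ∨ S) ∨ P   (absorption)
= ¬Q ∧ S ∨ P   (idempotence)

¬Q ∧ S ∨ P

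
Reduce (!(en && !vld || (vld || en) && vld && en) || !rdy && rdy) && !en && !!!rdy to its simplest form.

(!(en && !vld || (vld || en) && vld && en) || !rdy && rdy) && !en && !!!rdy
= (!(en && !vld || vld && en) || !rdy && rdy) && !en && !!!rdy
= !(en && !vld || vld && en) && !en && !!!rdy
= !en && !en && !!!rdy
= !en && !!!rdy
= !en && !rdy

!en && !rdy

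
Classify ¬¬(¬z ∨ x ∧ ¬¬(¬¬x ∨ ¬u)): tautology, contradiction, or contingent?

contingent

¬¬(¬z ∨ x ∧ ¬¬(¬¬x ∨ ¬u))
= ¬z ∨ x ∧ ¬¬(¬¬x ∨ ¬u)   (double negation)
= ¬z ∨ x ∧ (¬¬x ∨ ¬u)   (double negation)
= ¬z ∨ x ∧ (x ∨ ¬u)   (double negation)
= ¬z ∨ x   (absorption)
This depends on x, z, so it is not a constant.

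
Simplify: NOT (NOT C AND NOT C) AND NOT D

NOT (NOT C AND NOT C) AND NOT D
= (C OR C) AND NOT D   [De Morgan]
= C AND NOT D   [idempotence]

C AND NOT D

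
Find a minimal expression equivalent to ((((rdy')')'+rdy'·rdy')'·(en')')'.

((((rdy')')'+rdy'·rdy')'·(en')')'
= ((rdy'+rdy'·rdy')'·(en')')'   (double negation)
= ((rdy'+rdy')'·(en')')'   (idempotence)
= ((rdy')'·(en')')'   (idempotence)
= rdy'+en'   (De Morgan)

rdy'+en'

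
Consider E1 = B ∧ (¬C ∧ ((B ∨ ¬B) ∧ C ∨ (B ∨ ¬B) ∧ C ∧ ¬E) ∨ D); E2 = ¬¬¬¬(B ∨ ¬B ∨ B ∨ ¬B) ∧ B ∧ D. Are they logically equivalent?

Yes

E1: B ∧ (¬C ∧ ((B ∨ ¬B) ∧ C ∨ (B ∨ ¬B) ∧ C ∧ ¬E) ∨ D)
    = B ∧ (¬C ∧ (B ∨ ¬B) ∧ C ∨ D)
    = B ∧ (¬C ∧ C ∨ D)
    = B ∧ D
E2: ¬¬¬¬(B ∨ ¬B ∨ B ∨ ¬B) ∧ B ∧ D
    = ¬¬¬¬(B ∨ ¬B) ∧ B ∧ D
    = ¬¬(B ∨ ¬B) ∧ B ∧ D
    = (B ∨ ¬B) ∧ B ∧ D
    = B ∧ D
Both reduce to B ∧ D, so they are equivalent.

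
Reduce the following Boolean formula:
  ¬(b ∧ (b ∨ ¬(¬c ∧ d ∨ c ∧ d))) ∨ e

¬(b ∧ (b ∨ ¬(¬c ∧ d ∨ c ∧ d))) ∨ e
= ¬(b ∧ (b ∨ ¬d)) ∨ e   (distribution)
= ¬b ∨ e   (absorption)

¬b ∨ e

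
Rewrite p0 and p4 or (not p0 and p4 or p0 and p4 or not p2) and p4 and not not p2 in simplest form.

p0 and p4 or (not p0 and p4 or p0 and p4 or not p2) and p4 and not not p2
= p0 and p4 or (p4 or not p2) and p4 and not not p2   — distribution
= p0 and p4 or p4 and not not p2   — absorption
= p0 and p4 or p4 and p2   — double negation
= (p0 or p2) and p4   — distribution

(p0 or p2) and p4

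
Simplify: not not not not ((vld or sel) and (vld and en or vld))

not not not not ((vld or sel) and (vld and en or vld))
= not not not not ((vld or sel) and vld)   [absorption]
= not not ((vld or sel) and vld)   [double negation]
= not not vld   [absorption]
= vld   [double negation]

vld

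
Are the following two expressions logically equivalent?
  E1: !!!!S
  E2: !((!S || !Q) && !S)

Yes

E1: !!!!S
    = !!S   — double negation
    = S   — double negation
E2: !((!S || !Q) && !S)
    = !!S   — absorption
    = S   — double negation
Both reduce to S, so they are equivalent.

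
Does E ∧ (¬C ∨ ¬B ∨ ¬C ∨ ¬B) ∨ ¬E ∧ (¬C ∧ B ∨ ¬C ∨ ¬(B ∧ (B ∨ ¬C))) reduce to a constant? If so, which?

no

E ∧ (¬C ∨ ¬B ∨ ¬C ∨ ¬B) ∨ ¬E ∧ (¬C ∧ B ∨ ¬C ∨ ¬(B ∧ (B ∨ ¬C)))
= E ∧ (¬C ∨ ¬B) ∨ ¬E ∧ (¬C ∧ B ∨ ¬C ∨ ¬(B ∧ (B ∨ ¬C)))   [idempotence]
= E ∧ (¬C ∨ ¬B) ∨ ¬E ∧ (¬C ∨ ¬(B ∧ (B ∨ ¬C)))   [absorption]
= E ∧ (¬C ∨ ¬B) ∨ ¬E ∧ (¬C ∨ ¬B)   [absorption]
= ¬C ∨ ¬B   [distribution]
This depends on B, C, so it is not a constant.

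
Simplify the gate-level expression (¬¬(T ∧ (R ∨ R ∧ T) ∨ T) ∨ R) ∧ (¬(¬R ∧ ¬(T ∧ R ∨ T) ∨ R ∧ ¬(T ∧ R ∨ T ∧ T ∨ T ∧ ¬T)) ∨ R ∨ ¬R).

(¬¬(T ∧ (R ∨ R ∧ T) ∨ T) ∨ R) ∧ (¬(¬R ∧ ¬(T ∧ R ∨ T) ∨ R ∧ ¬(T ∧ R ∨ T ∧ T ∨ T ∧ ¬T)) ∨ R ∨ ¬R)
= (¬¬(T ∧ (R ∨ R ∧ T) ∨ T) ∨ R) ∧ (¬(¬R ∧ ¬(T ∧ R ∨ T) ∨ R ∧ ¬(T ∧ R ∨ T)) ∨ R ∨ ¬R)   (distribution)
= (¬¬(T ∧ (R ∨ R ∧ T) ∨ T) ∨ R) ∧ (¬¬(T ∧ R ∨ T) ∨ R ∨ ¬R)   (distribution)
= (¬¬(T ∧ R ∨ T) ∨ R) ∧ (¬¬(T ∧ R ∨ T) ∨ R ∨ ¬R)   (absorption)
= ¬¬(T ∧ R ∨ T) ∨ R   (absorption)
= ¬¬T ∨ R   (absorption)
= T ∨ R   (double negation)

T ∨ R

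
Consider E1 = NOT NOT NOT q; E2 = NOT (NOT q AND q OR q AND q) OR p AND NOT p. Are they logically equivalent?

E1: NOT NOT NOT q
    = NOT q   (double negation)
E2: NOT (NOT q AND q OR q AND q) OR p AND NOT p
    = NOT (NOT q AND q OR q AND q)   (complement / identity)
    = NOT q   (distribution)
Both reduce to NOT q, so they are equivalent.

Yes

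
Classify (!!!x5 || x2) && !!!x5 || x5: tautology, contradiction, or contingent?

(!!!x5 || x2) && !!!x5 || x5
= !!!x5 || x5
= !x5 || x5
= true

tautology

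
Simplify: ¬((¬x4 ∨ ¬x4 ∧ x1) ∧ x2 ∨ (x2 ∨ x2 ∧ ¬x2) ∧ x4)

¬((¬x4 ∨ ¬x4 ∧ x1) ∧ x2 ∨ (x2 ∨ x2 ∧ ¬x2) ∧ x4)
= ¬(¬x4 ∧ x2 ∨ (x2 ∨ x2 ∧ ¬x2) ∧ x4)   (absorption)
= ¬(¬x4 ∧ x2 ∨ x2 ∧ x4)   (complement / identity)
= ¬x2   (distribution)

¬x2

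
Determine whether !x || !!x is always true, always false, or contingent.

always true

!x || !!x
= !x || x   [double negation]
= true   [complement]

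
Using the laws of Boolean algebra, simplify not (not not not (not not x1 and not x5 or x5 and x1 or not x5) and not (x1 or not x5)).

not (not not not (not not x1 and not x5 or x5 and x1 or not x5) and not (x1 or not x5))
= not (not (not not x1 and not x5 or x5 and x1 or not x5) and not (x1 or not x5))   (double negation)
= not (not (x1 and not x5 or x5 and x1 or not x5) and not (x1 or not x5))   (double negation)
= not (not (x1 or not x5) and not (x1 or not x5))   (distribution)
= x1 or not x5 or x1 or not x5   (De Morgan)
= x1 or not x5   (idempotence)

x1 or not x5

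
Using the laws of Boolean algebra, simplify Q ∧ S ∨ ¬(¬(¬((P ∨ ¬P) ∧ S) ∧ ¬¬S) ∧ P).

Q ∧ S ∨ ¬P

Q ∧ S ∨ ¬(¬(¬((P ∨ ¬P) ∧ S) ∧ ¬¬S) ∧ P)
= Q ∧ S ∨ ¬(¬(¬S ∧ ¬¬S) ∧ P)   [complement / identity]
= Q ∧ S ∨ ¬((S ∨ ¬S) ∧ P)   [De Morgan]
= Q ∧ S ∨ ¬P   [complement / identity]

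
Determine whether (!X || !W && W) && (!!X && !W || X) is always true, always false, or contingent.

always false

(!X || !W && W) && (!!X && !W || X)
= !X && (!!X && !W || X)   (complement / identity)
= !X && (X && !W || X)   (double negation)
= !X && X   (absorption)
= false   (complement)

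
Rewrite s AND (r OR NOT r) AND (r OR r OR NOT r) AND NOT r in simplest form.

s AND (r OR NOT r) AND (r OR r OR NOT r) AND NOT r
= s AND (r OR NOT r AND (r OR NOT r)) AND NOT r   (distribution)
= s AND (r OR NOT r) AND NOT r   (complement / identity)
= s AND NOT r   (complement / identity)

s AND NOT r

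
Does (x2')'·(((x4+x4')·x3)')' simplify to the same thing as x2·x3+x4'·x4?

E1: (x2')'·(((x4+x4')·x3)')'
    = (x2')'·(x4+x4')·x3   (double negation)
    = (x2')'·x3   (complement / identity)
    = x2·x3   (double negation)
E2: x2·x3+x4'·x4
    = x2·x3   (complement / identity)
Both reduce to x2·x3, so they are equivalent.

Yes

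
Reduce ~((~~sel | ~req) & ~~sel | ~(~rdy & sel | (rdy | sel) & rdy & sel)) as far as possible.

0

~((~~sel | ~req) & ~~sel | ~(~rdy & sel | (rdy | sel) & rdy & sel))
= ~(~~sel | ~(~rdy & sel | (rdy | sel) & rdy & sel))   [absorption]
= ~(~~sel | ~(~rdy & sel | rdy & sel))   [absorption]
= ~(~~sel | ~sel)   [distribution]
= ~sel & sel   [De Morgan]
= 0   [complement]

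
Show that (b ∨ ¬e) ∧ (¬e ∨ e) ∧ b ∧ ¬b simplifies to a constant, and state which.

False

(b ∨ ¬e) ∧ (¬e ∨ e) ∧ b ∧ ¬b
= (b ∨ ¬e) ∧ b ∧ ¬b   [complement / identity]
= b ∧ ¬b   [absorption]
= False   [complement]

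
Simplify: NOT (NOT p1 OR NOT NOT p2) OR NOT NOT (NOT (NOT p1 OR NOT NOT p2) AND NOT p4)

p1 AND NOT p2

NOT (NOT p1 OR NOT NOT p2) OR NOT NOT (NOT (NOT p1 OR NOT NOT p2) AND NOT p4)
= NOT (NOT p1 OR NOT NOT p2) OR NOT (NOT p1 OR NOT NOT p2) AND NOT p4   [double negation]
= NOT (NOT p1 OR NOT NOT p2)   [absorption]
= p1 AND NOT p2   [De Morgan]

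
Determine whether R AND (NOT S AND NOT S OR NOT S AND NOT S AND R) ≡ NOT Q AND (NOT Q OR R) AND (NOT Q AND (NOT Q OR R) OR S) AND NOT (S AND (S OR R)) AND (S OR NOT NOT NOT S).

No

E1: R AND (NOT S AND NOT S OR NOT S AND NOT S AND R)
    = R AND NOT S AND NOT S
    = R AND NOT S
E2: NOT Q AND (NOT Q OR R) AND (NOT Q AND (NOT Q OR R) OR S) AND NOT (S AND (S OR R)) AND (S OR NOT NOT NOT S)
    = NOT Q AND (NOT Q OR R) AND NOT (S AND (S OR R)) AND (S OR NOT NOT NOT S)
    = NOT Q AND (NOT Q OR R) AND NOT (S AND (S OR R)) AND (S OR NOT S)
    = NOT Q AND (NOT Q OR R) AND NOT S AND (S OR NOT S)
    = NOT Q AND NOT S AND (S OR NOT S)
    = NOT Q AND NOT S
These differ: at Q=1, R=1, S=0, E1 = 1 but E2 = 0.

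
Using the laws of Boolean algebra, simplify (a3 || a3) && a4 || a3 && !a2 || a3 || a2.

(a3 || a3) && a4 || a3 && !a2 || a3 || a2
= a3 && a4 || a3 && !a2 || a3 || a2   (idempotence)
= a3 && a4 || a3 || a2   (absorption)
= a3 || a2   (absorption)

a3 || a2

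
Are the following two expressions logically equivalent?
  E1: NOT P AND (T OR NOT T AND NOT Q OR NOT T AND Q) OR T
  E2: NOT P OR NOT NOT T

Yes

E1: NOT P AND (T OR NOT T AND NOT Q OR NOT T AND Q) OR T
    = NOT P AND (T OR NOT T) OR T   [distribution]
    = NOT P OR T   [complement / identity]
E2: NOT P OR NOT NOT T
    = NOT P OR T   [double negation]
Both reduce to NOT P OR T, so they are equivalent.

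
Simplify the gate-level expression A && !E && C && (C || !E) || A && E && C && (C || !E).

A && !E && C && (C || !E) || A && E && C && (C || !E)
= (A && !E || A && E) && C && (C || !E)   (distribution)
= A && C && (C || !E)   (distribution)
= A && C   (absorption)

A && C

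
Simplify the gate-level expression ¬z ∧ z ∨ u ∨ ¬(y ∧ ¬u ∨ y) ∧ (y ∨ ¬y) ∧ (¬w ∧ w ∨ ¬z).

¬z ∧ z ∨ u ∨ ¬(y ∧ ¬u ∨ y) ∧ (y ∨ ¬y) ∧ (¬w ∧ w ∨ ¬z)
= ¬z ∧ z ∨ u ∨ ¬(y ∧ ¬u ∨ y) ∧ (y ∨ ¬y) ∧ ¬z   — complement / identity
= ¬z ∧ z ∨ u ∨ ¬(y ∧ ¬u ∨ y) ∧ ¬z   — complement / identity
= ¬z ∧ z ∨ u ∨ ¬y ∧ ¬z   — absorption
= u ∨ ¬y ∧ ¬z   — complement / identity

u ∨ ¬y ∧ ¬z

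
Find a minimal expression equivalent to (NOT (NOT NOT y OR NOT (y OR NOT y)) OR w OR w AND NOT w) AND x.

(NOT (NOT NOT y OR NOT (y OR NOT y)) OR w OR w AND NOT w) AND x
= (NOT (NOT NOT y OR NOT (y OR NOT y)) OR w) AND x   — complement / identity
= (NOT y AND (y OR NOT y) OR w) AND x   — De Morgan
= (NOT y OR w) AND x   — complement / identity

(NOT y OR w) AND x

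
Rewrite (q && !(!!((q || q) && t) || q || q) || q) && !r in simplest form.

(q && !(!!((q || q) && t) || q || q) || q) && !r
= (q && !((q || q) && t || q || q) || q) && !r   (double negation)
= (q && !(q || q) || q) && !r   (absorption)
= (q && !q || q) && !r   (idempotence)
= q && !r   (complement / identity)

q && !r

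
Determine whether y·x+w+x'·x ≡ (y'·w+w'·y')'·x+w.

Yes

E1: y·x+w+x'·x
    = y·x+w
E2: (y'·w+w'·y')'·x+w
    = (y')'·x+w
    = y·x+w
Both reduce to y·x+w, so they are equivalent.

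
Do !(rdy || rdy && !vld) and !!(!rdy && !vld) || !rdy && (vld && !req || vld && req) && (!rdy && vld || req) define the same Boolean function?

E1: !(rdy || rdy && !vld)
    = !rdy   — absorption
E2: !!(!rdy && !vld) || !rdy && (vld && !req || vld && req) && (!rdy && vld || req)
    = !!(!rdy && !vld) || !rdy && vld && (!rdy && vld || req)   — distribution
    = !!(!rdy && !vld) || !rdy && vld   — absorption
    = !rdy && !vld || !rdy && vld   — double negation
    = !rdy   — distribution
Both reduce to !rdy, so they are equivalent.

Yes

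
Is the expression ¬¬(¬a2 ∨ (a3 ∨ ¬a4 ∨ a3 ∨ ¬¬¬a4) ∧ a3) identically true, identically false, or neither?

¬¬(¬a2 ∨ (a3 ∨ ¬a4 ∨ a3 ∨ ¬¬¬a4) ∧ a3)
= ¬¬(¬a2 ∨ (a3 ∨ ¬a4 ∨ a3 ∨ ¬a4) ∧ a3)   — double negation
= ¬¬(¬a2 ∨ (a3 ∨ ¬a4) ∧ a3)   — idempotence
= ¬¬(¬a2 ∨ a3)   — absorption
= ¬a2 ∨ a3   — double negation
This depends on a2, a3, so it is not a constant.

neither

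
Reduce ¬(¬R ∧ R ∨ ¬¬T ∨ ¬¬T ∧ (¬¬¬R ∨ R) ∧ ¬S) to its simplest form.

¬(¬R ∧ R ∨ ¬¬T ∨ ¬¬T ∧ (¬¬¬R ∨ R) ∧ ¬S)
= ¬(¬R ∧ R ∨ ¬¬T ∨ ¬¬T ∧ (¬R ∨ R) ∧ ¬S)   (double negation)
= ¬(¬¬T ∨ ¬¬T ∧ (¬R ∨ R) ∧ ¬S)   (complement / identity)
= ¬(¬¬T ∨ ¬¬T ∧ ¬S)   (complement / identity)
= ¬¬¬T   (absorption)
= ¬T   (double negation)

¬T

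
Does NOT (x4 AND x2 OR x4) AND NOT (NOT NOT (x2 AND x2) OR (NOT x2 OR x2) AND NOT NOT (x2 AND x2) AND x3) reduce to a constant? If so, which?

no

NOT (x4 AND x2 OR x4) AND NOT (NOT NOT (x2 AND x2) OR (NOT x2 OR x2) AND NOT NOT (x2 AND x2) AND x3)
= NOT (x4 AND x2 OR x4) AND NOT (NOT NOT (x2 AND x2) OR NOT NOT (x2 AND x2) AND x3)   [complement / identity]
= NOT (x4 AND x2 OR x4) AND NOT NOT NOT (x2 AND x2)   [absorption]
= NOT x4 AND NOT NOT NOT (x2 AND x2)   [absorption]
= NOT x4 AND NOT NOT NOT x2   [idempotence]
= NOT x4 AND NOT x2   [double negation]
This depends on x2, x4, so it is not a constant.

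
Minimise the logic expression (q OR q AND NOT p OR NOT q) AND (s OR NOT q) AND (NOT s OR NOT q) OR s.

(q OR q AND NOT p OR NOT q) AND (s OR NOT q) AND (NOT s OR NOT q) OR s
= (q OR NOT q) AND (s OR NOT q) AND (NOT s OR NOT q) OR s   — absorption
= (q OR NOT q) AND (s AND NOT s OR NOT q) OR s   — distribution
= (q OR NOT q) AND NOT q OR s   — complement / identity
= NOT q OR s   — complement / identity

NOT q OR s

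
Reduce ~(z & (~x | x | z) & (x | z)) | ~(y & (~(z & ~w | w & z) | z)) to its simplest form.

~(z & (~x | x | z) & (x | z)) | ~(y & (~(z & ~w | w & z) | z))
= ~(z & (z | (~x | x) & x)) | ~(y & (~(z & ~w | w & z) | z))   (distribution)
= ~(z & (z | (~x | x) & x)) | ~(y & (~z | z))   (distribution)
= ~(z & (z | x)) | ~(y & (~z | z))   (complement / identity)
= ~(z & (z | x)) | ~y   (complement / identity)
= ~z | ~y   (absorption)

~z | ~y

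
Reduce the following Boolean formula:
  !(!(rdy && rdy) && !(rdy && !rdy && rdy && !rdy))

!(!(rdy && rdy) && !(rdy && !rdy && rdy && !rdy))
= rdy && rdy || rdy && !rdy && rdy && !rdy   (De Morgan)
= rdy && rdy || rdy && !rdy   (idempotence)
= rdy   (distribution)

rdy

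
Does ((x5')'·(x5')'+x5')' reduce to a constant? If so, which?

((x5')'·(x5')'+x5')'
= ((x5')'+x5')'
= x5'·x5
= 0

yes, False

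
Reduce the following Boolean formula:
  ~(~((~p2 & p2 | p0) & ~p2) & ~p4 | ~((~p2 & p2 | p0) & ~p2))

p0 & ~p2

~(~((~p2 & p2 | p0) & ~p2) & ~p4 | ~((~p2 & p2 | p0) & ~p2))
= ~~((~p2 & p2 | p0) & ~p2)   (absorption)
= (~p2 & p2 | p0) & ~p2   (double negation)
= p0 & ~p2   (complement / identity)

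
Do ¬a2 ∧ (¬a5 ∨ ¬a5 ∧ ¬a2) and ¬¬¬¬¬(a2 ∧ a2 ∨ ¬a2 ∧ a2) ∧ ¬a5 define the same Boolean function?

Yes

E1: ¬a2 ∧ (¬a5 ∨ ¬a5 ∧ ¬a2)
    = ¬a2 ∧ ¬a5   (absorption)
E2: ¬¬¬¬¬(a2 ∧ a2 ∨ ¬a2 ∧ a2) ∧ ¬a5
    = ¬¬¬¬¬a2 ∧ ¬a5   (distribution)
    = ¬¬¬a2 ∧ ¬a5   (double negation)
    = ¬a2 ∧ ¬a5   (double negation)
Both reduce to ¬a2 ∧ ¬a5, so they are equivalent.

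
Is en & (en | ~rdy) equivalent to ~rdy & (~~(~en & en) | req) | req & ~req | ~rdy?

No

E1: en & (en | ~rdy)
    = en   [absorption]
E2: ~rdy & (~~(~en & en) | req) | req & ~req | ~rdy
    = ~rdy & (~en & en | req) | req & ~req | ~rdy   [double negation]
    = ~rdy & (~en & en | req) | ~rdy   [complement / identity]
    = ~rdy & req | ~rdy   [complement / identity]
    = ~rdy   [absorption]
These differ: at en=0, rdy=0, req=0, E1 = 0 but E2 = 1.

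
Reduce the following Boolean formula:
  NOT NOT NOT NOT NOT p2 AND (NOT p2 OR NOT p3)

NOT NOT NOT NOT NOT p2 AND (NOT p2 OR NOT p3)
= NOT NOT NOT p2 AND (NOT p2 OR NOT p3)
= NOT p2 AND (NOT p2 OR NOT p3)
= NOT p2

NOT p2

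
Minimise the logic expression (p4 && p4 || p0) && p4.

(p4 && p4 || p0) && p4
= (p4 || p0) && p4   — idempotence
= p4   — absorption

p4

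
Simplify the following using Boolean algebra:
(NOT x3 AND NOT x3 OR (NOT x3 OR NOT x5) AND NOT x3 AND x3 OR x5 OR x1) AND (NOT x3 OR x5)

NOT x3 OR x5

(NOT x3 AND NOT x3 OR (NOT x3 OR NOT x5) AND NOT x3 AND x3 OR x5 OR x1) AND (NOT x3 OR x5)
= (NOT x3 AND NOT x3 OR NOT x3 AND x3 OR x5 OR x1) AND (NOT x3 OR x5)
= (NOT x3 OR x5 OR x1) AND (NOT x3 OR x5)
= NOT x3 OR x5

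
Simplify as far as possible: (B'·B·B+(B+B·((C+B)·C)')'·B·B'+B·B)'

(B'·B·B+(B+B·((C+B)·C)')'·B·B'+B·B)'
= (B'·B·B+(B+B·C')'·B·B'+B·B)'   [absorption]
= ((B·B+(B+B·C')'·B)·B'+B·B)'   [distribution]
= ((B·B+B'·B)·B'+B·B)'   [absorption]
= (B·B'+B·B)'   [distribution]
= B'   [distribution]

B'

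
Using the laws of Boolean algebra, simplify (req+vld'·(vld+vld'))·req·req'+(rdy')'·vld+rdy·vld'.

rdy

(req+vld'·(vld+vld'))·req·req'+(rdy')'·vld+rdy·vld'
= (req+vld'·(vld+vld'))·req·req'+rdy·vld+rdy·vld'   — double negation
= (req+vld'·(vld+vld'))·req·req'+rdy   — distribution
= (req+vld')·req·req'+rdy   — complement / identity
= req·req'+rdy   — absorption
= rdy   — complement / identity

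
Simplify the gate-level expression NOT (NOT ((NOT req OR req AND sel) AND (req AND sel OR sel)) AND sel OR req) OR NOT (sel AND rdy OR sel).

NOT req OR NOT sel

NOT (NOT ((NOT req OR req AND sel) AND (req AND sel OR sel)) AND sel OR req) OR NOT (sel AND rdy OR sel)
= NOT (NOT (NOT req AND sel OR req AND sel) AND sel OR req) OR NOT (sel AND rdy OR sel)   — distribution
= NOT (NOT sel AND sel OR req) OR NOT (sel AND rdy OR sel)   — distribution
= NOT req OR NOT (sel AND rdy OR sel)   — complement / identity
= NOT req OR NOT sel   — absorption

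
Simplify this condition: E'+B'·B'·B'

E'+B'

E'+B'·B'·B'
= E'+B'·B'   [idempotence]
= E'+B'   [idempotence]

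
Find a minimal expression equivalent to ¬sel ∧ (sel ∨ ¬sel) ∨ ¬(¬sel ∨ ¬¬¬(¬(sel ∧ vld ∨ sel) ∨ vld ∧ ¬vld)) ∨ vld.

¬sel ∧ (sel ∨ ¬sel) ∨ ¬(¬sel ∨ ¬¬¬(¬(sel ∧ vld ∨ sel) ∨ vld ∧ ¬vld)) ∨ vld
= ¬sel ∨ ¬(¬sel ∨ ¬¬¬(¬(sel ∧ vld ∨ sel) ∨ vld ∧ ¬vld)) ∨ vld   (complement / identity)
= ¬sel ∨ sel ∧ ¬¬(¬(sel ∧ vld ∨ sel) ∨ vld ∧ ¬vld) ∨ vld   (De Morgan)
= ¬sel ∨ sel ∧ (¬(sel ∧ vld ∨ sel) ∨ vld ∧ ¬vld) ∨ vld   (double negation)
= ¬sel ∨ sel ∧ (¬sel ∨ vld ∧ ¬vld) ∨ vld   (absorption)
= ¬sel ∨ sel ∧ ¬sel ∨ vld   (complement / identity)
= ¬sel ∨ vld   (complement / identity)

¬sel ∨ vld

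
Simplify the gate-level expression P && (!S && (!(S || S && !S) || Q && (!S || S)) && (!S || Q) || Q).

P && (!S && (!(S || S && !S) || Q && (!S || S)) && (!S || Q) || Q)
= P && (!S && (!S || Q && (!S || S)) && (!S || Q) || Q)   — complement / identity
= P && (!S && (!S || Q) && (!S || Q) || Q)   — complement / identity
= P && (!S && (!S || Q) || Q)   — absorption
= P && (!S || Q)   — absorption

P && (!S || Q)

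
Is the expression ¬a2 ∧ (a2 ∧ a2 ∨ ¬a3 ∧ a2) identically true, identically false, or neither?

identically false

¬a2 ∧ (a2 ∧ a2 ∨ ¬a3 ∧ a2)
= ¬a2 ∧ a2 ∧ (a2 ∨ ¬a3)   (distribution)
= ¬a2 ∧ a2   (absorption)
= False   (complement)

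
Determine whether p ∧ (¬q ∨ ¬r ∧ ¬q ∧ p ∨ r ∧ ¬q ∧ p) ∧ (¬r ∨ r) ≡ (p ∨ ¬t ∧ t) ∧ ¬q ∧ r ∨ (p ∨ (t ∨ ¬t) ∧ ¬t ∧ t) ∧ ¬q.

Yes

E1: p ∧ (¬q ∨ ¬r ∧ ¬q ∧ p ∨ r ∧ ¬q ∧ p) ∧ (¬r ∨ r)
    = p ∧ (¬q ∨ ¬r ∧ ¬q ∧ p ∨ r ∧ ¬q ∧ p)   (complement / identity)
    = p ∧ (¬q ∨ ¬q ∧ p)   (distribution)
    = p ∧ ¬q   (absorption)
E2: (p ∨ ¬t ∧ t) ∧ ¬q ∧ r ∨ (p ∨ (t ∨ ¬t) ∧ ¬t ∧ t) ∧ ¬q
    = (p ∨ ¬t ∧ t) ∧ ¬q ∧ r ∨ (p ∨ ¬t ∧ t) ∧ ¬q   (complement / identity)
    = (p ∨ ¬t ∧ t) ∧ ¬q   (absorption)
    = p ∧ ¬q   (complement / identity)
Both reduce to p ∧ ¬q, so they are equivalent.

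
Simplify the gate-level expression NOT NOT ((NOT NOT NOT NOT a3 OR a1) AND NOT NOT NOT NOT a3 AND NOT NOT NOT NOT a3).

a3

NOT NOT ((NOT NOT NOT NOT a3 OR a1) AND NOT NOT NOT NOT a3 AND NOT NOT NOT NOT a3)
= NOT NOT ((NOT NOT NOT NOT a3 OR a1) AND NOT NOT NOT NOT a3)
= NOT NOT NOT NOT NOT NOT a3
= NOT NOT NOT NOT a3
= NOT NOT a3
= a3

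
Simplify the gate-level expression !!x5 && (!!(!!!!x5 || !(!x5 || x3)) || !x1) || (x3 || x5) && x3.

x5 || x3

!!x5 && (!!(!!!!x5 || !(!x5 || x3)) || !x1) || (x3 || x5) && x3
= !!x5 && (!!(!!x5 || !(!x5 || x3)) || !x1) || (x3 || x5) && x3   [double negation]
= !!x5 && (!(!x5 && (!x5 || x3)) || !x1) || (x3 || x5) && x3   [De Morgan]
= !!x5 && (!!x5 || !x1) || (x3 || x5) && x3   [absorption]
= !!x5 && (!!x5 || !x1) || x3   [absorption]
= !!x5 || x3   [absorption]
= x5 || x3   [double negation]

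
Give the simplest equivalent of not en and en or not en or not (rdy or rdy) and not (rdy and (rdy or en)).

not en or not rdy

not en and en or not en or not (rdy or rdy) and not (rdy and (rdy or en))
= not en or not (rdy or rdy) and not (rdy and (rdy or en))
= not en or not rdy and not (rdy and (rdy or en))
= not en or not rdy and not rdy
= not en or not rdy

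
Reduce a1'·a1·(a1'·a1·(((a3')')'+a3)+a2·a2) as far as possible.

a1'·a1·(a1'·a1·(((a3')')'+a3)+a2·a2)
= a1'·a1·(a1'·a1·(a3'+a3)+a2·a2)   [double negation]
= a1'·a1·(a1'·a1·(a3'+a3)+a2)   [idempotence]
= a1'·a1·(a1'·a1+a2)   [complement / identity]
= a1'·a1   [absorption]
= 0   [complement]

0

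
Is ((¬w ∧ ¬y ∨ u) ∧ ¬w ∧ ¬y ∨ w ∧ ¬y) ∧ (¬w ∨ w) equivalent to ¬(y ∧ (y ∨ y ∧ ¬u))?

Yes

E1: ((¬w ∧ ¬y ∨ u) ∧ ¬w ∧ ¬y ∨ w ∧ ¬y) ∧ (¬w ∨ w)
    = (¬w ∧ ¬y ∨ w ∧ ¬y) ∧ (¬w ∨ w)
    = ¬w ∧ ¬y ∨ w ∧ ¬y
    = ¬y
E2: ¬(y ∧ (y ∨ y ∧ ¬u))
    = ¬(y ∧ y)
    = ¬y
Both reduce to ¬y, so they are equivalent.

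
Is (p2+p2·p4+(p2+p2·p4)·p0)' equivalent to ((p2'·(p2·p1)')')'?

Yes

E1: (p2+p2·p4+(p2+p2·p4)·p0)'
    = (p2+p2·p4)'   [absorption]
    = p2'   [absorption]
E2: ((p2'·(p2·p1)')')'
    = (p2+p2·p1)'   [De Morgan]
    = p2'   [absorption]
Both reduce to p2', so they are equivalent.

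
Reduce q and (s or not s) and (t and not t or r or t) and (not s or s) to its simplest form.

q and (r or t)

q and (s or not s) and (t and not t or r or t) and (not s or s)
= q and (t and not t or r or t) and (not s or s)   — complement / identity
= q and (t and not t or r or t)   — complement / identity
= q and (r or t)   — complement / identity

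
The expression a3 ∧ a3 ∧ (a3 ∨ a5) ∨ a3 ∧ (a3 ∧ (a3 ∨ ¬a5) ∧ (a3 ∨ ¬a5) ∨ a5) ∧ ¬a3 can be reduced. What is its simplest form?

a3 ∧ a3 ∧ (a3 ∨ a5) ∨ a3 ∧ (a3 ∧ (a3 ∨ ¬a5) ∧ (a3 ∨ ¬a5) ∨ a5) ∧ ¬a3
= a3 ∧ a3 ∧ (a3 ∨ a5) ∨ a3 ∧ (a3 ∧ (a3 ∨ ¬a5) ∨ a5) ∧ ¬a3   (idempotence)
= a3 ∧ a3 ∧ (a3 ∨ a5) ∨ a3 ∧ (a3 ∨ a5) ∧ ¬a3   (absorption)
= a3 ∧ (a3 ∨ a5)   (distribution)
= a3   (absorption)

a3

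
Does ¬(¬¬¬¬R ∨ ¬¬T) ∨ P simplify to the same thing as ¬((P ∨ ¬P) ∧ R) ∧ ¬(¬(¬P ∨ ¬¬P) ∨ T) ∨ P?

E1: ¬(¬¬¬¬R ∨ ¬¬T) ∨ P
    = ¬¬¬R ∧ ¬T ∨ P   [De Morgan]
    = ¬R ∧ ¬T ∨ P   [double negation]
E2: ¬((P ∨ ¬P) ∧ R) ∧ ¬(¬(¬P ∨ ¬¬P) ∨ T) ∨ P
    = ¬((P ∨ ¬P) ∧ R) ∧ ¬(P ∧ ¬P ∨ T) ∨ P   [De Morgan]
    = ¬((P ∨ ¬P) ∧ R) ∧ ¬T ∨ P   [complement / identity]
    = ¬R ∧ ¬T ∨ P   [complement / identity]
Both reduce to ¬R ∧ ¬T ∨ P, so they are equivalent.

Yes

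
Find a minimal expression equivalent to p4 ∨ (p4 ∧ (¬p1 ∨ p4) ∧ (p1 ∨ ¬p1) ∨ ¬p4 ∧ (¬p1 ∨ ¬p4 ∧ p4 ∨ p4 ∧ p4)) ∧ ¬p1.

p4 ∨ (p4 ∧ (¬p1 ∨ p4) ∧ (p1 ∨ ¬p1) ∨ ¬p4 ∧ (¬p1 ∨ ¬p4 ∧ p4 ∨ p4 ∧ p4)) ∧ ¬p1
= p4 ∨ (p4 ∧ (¬p1 ∨ p4) ∧ (p1 ∨ ¬p1) ∨ ¬p4 ∧ (¬p1 ∨ p4)) ∧ ¬p1   — distribution
= p4 ∨ (p4 ∧ (¬p1 ∨ p4) ∨ ¬p4 ∧ (¬p1 ∨ p4)) ∧ ¬p1   — complement / identity
= p4 ∨ (¬p1 ∨ p4) ∧ ¬p1   — distribution
= p4 ∨ ¬p1   — absorption

p4 ∨ ¬p1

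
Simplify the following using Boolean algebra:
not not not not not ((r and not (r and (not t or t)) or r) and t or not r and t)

not t

not not not not not ((r and not (r and (not t or t)) or r) and t or not r and t)
= not not not not not ((r and not r or r) and t or not r and t)   — complement / identity
= not not not not not (r and t or not r and t)   — complement / identity
= not not not (r and t or not r and t)   — double negation
= not (r and t or not r and t)   — double negation
= not t   — distribution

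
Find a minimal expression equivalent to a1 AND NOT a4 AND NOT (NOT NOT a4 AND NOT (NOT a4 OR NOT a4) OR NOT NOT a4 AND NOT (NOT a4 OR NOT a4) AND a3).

a1 AND NOT a4

a1 AND NOT a4 AND NOT (NOT NOT a4 AND NOT (NOT a4 OR NOT a4) OR NOT NOT a4 AND NOT (NOT a4 OR NOT a4) AND a3)
= a1 AND NOT a4 AND NOT (NOT NOT a4 AND NOT (NOT a4 OR NOT a4))   [absorption]
= a1 AND NOT a4 AND (NOT a4 OR NOT a4 OR NOT a4)   [De Morgan]
= a1 AND NOT a4 AND (NOT a4 OR NOT a4)   [idempotence]
= a1 AND NOT a4 AND NOT a4   [idempotence]
= a1 AND NOT a4   [idempotence]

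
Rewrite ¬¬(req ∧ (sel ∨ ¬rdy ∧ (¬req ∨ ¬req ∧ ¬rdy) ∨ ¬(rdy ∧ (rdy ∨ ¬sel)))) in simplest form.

¬¬(req ∧ (sel ∨ ¬rdy ∧ (¬req ∨ ¬req ∧ ¬rdy) ∨ ¬(rdy ∧ (rdy ∨ ¬sel))))
= ¬¬(req ∧ (sel ∨ ¬rdy ∧ ¬req ∨ ¬(rdy ∧ (rdy ∨ ¬sel))))   (absorption)
= ¬¬(req ∧ (sel ∨ ¬rdy ∧ ¬req ∨ ¬rdy))   (absorption)
= req ∧ (sel ∨ ¬rdy ∧ ¬req ∨ ¬rdy)   (double negation)
= req ∧ (sel ∨ ¬rdy)   (absorption)

req ∧ (sel ∨ ¬rdy)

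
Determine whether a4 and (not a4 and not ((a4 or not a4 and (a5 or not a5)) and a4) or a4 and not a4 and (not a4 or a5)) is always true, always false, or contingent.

a4 and (not a4 and not ((a4 or not a4 and (a5 or not a5)) and a4) or a4 and not a4 and (not a4 or a5))
= a4 and (not a4 and not ((a4 or not a4) and a4) or a4 and not a4 and (not a4 or a5))   — complement / identity
= a4 and (not a4 and not ((a4 or not a4) and a4) or a4 and not a4)   — absorption
= a4 and (not a4 and not a4 or a4 and not a4)   — complement / identity
= a4 and not a4   — distribution
= False   — complement

always false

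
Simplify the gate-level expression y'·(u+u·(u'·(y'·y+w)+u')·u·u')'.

y'·u'

y'·(u+u·(u'·(y'·y+w)+u')·u·u')'
= y'·(u+u·(u'·w+u')·u·u')'   [complement / identity]
= y'·(u+u·u'·u·u')'   [absorption]
= y'·(u+u·u')'   [idempotence]
= y'·u'   [complement / identity]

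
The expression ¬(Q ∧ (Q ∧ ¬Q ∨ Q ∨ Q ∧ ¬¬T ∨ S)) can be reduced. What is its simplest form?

¬(Q ∧ (Q ∧ ¬Q ∨ Q ∨ Q ∧ ¬¬T ∨ S))
= ¬(Q ∧ (Q ∧ ¬Q ∨ Q ∨ Q ∧ T ∨ S))
= ¬(Q ∧ (Q ∧ ¬Q ∨ Q ∨ S))
= ¬(Q ∧ (Q ∨ S))
= ¬Q

¬Q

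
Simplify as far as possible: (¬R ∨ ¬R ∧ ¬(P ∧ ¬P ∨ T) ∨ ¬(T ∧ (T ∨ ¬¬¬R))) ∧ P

(¬R ∨ ¬T) ∧ P

(¬R ∨ ¬R ∧ ¬(P ∧ ¬P ∨ T) ∨ ¬(T ∧ (T ∨ ¬¬¬R))) ∧ P
= (¬R ∨ ¬R ∧ ¬(P ∧ ¬P ∨ T) ∨ ¬(T ∧ (T ∨ ¬R))) ∧ P   [double negation]
= (¬R ∨ ¬R ∧ ¬(P ∧ ¬P ∨ T) ∨ ¬T) ∧ P   [absorption]
= (¬R ∨ ¬R ∧ ¬T ∨ ¬T) ∧ P   [complement / identity]
= (¬R ∨ ¬T) ∧ P   [absorption]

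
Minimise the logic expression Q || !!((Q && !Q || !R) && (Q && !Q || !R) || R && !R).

Q || !!((Q && !Q || !R) && (Q && !Q || !R) || R && !R)
= Q || !!((Q && !Q || !R) && (Q && !Q || !R))
= Q || !!(Q && !Q || !R)
= Q || !!!R
= Q || !R

Q || !R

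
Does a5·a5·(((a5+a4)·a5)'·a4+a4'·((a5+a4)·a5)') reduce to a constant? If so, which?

yes, False

a5·a5·(((a5+a4)·a5)'·a4+a4'·((a5+a4)·a5)')
= a5·a5·((a5+a4)·a5)'   [distribution]
= a5·a5·a5'   [absorption]
= a5·a5'   [idempotence]
= 0   [complement]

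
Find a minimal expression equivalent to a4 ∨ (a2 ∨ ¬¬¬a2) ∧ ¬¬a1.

a4 ∨ a1

a4 ∨ (a2 ∨ ¬¬¬a2) ∧ ¬¬a1
= a4 ∨ (a2 ∨ ¬¬¬a2) ∧ a1   — double negation
= a4 ∨ (a2 ∨ ¬a2) ∧ a1   — double negation
= a4 ∨ a1   — complement / identity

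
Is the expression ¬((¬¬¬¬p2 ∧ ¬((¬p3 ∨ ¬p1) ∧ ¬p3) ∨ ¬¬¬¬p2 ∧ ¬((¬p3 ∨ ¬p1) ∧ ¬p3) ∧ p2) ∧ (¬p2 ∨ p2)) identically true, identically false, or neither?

neither

¬((¬¬¬¬p2 ∧ ¬((¬p3 ∨ ¬p1) ∧ ¬p3) ∨ ¬¬¬¬p2 ∧ ¬((¬p3 ∨ ¬p1) ∧ ¬p3) ∧ p2) ∧ (¬p2 ∨ p2))
= ¬(¬¬¬¬p2 ∧ ¬((¬p3 ∨ ¬p1) ∧ ¬p3) ∧ (¬p2 ∨ p2))   (absorption)
= ¬(¬¬¬¬p2 ∧ ¬((¬p3 ∨ ¬p1) ∧ ¬p3))   (complement / identity)
= ¬(¬¬p2 ∧ ¬((¬p3 ∨ ¬p1) ∧ ¬p3))   (double negation)
= ¬(¬¬p2 ∧ ¬¬p3)   (absorption)
= ¬p2 ∨ ¬p3   (De Morgan)
This depends on p2, p3, so it is not a constant.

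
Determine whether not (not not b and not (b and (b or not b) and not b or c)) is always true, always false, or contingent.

not (not not b and not (b and (b or not b) and not b or c))
= not (not not b and not (b and not b or c))
= not (not not b and not c)
= not b or c
This depends on b, c, so it is not a constant.

contingent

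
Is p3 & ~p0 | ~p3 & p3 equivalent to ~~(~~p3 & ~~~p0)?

E1: p3 & ~p0 | ~p3 & p3
    = p3 & ~p0   — complement / identity
E2: ~~(~~p3 & ~~~p0)
    = ~(~p3 | ~~p0)   — De Morgan
    = p3 & ~p0   — De Morgan
Both reduce to p3 & ~p0, so they are equivalent.

Yes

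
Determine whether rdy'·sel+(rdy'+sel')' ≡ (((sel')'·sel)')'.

Yes

E1: rdy'·sel+(rdy'+sel')'
    = rdy'·sel+rdy·sel   (De Morgan)
    = sel   (distribution)
E2: (((sel')'·sel)')'
    = (sel')'·sel   (double negation)
    = sel·sel   (double negation)
    = sel   (idempotence)
Both reduce to sel, so they are equivalent.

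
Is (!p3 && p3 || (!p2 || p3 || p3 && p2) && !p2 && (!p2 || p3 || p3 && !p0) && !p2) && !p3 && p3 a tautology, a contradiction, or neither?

contradiction

(!p3 && p3 || (!p2 || p3 || p3 && p2) && !p2 && (!p2 || p3 || p3 && !p0) && !p2) && !p3 && p3
= (!p3 && p3 || (!p2 || p3 || p3 && p2) && !p2 && (!p2 || p3) && !p2) && !p3 && p3   — absorption
= (!p3 && p3 || (!p2 || p3) && !p2 && (!p2 || p3) && !p2) && !p3 && p3   — absorption
= (!p3 && p3 || (!p2 || p3) && !p2) && !p3 && p3   — idempotence
= (!p3 && p3 || !p2) && !p3 && p3   — absorption
= !p3 && p3   — absorption
= false   — complement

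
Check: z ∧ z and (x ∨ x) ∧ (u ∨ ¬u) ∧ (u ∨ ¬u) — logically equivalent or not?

No

E1: z ∧ z
    = z   — idempotence
E2: (x ∨ x) ∧ (u ∨ ¬u) ∧ (u ∨ ¬u)
    = (x ∨ x) ∧ (u ∨ ¬u)   — idempotence
    = x ∨ x   — complement / identity
    = x   — idempotence
These differ: at u=0, x=0, z=1, E1 = 1 but E2 = 0.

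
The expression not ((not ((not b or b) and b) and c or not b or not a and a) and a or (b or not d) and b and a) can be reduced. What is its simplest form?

not a

not ((not ((not b or b) and b) and c or not b or not a and a) and a or (b or not d) and b and a)
= not ((not b and c or not b or not a and a) and a or (b or not d) and b and a)   [complement / identity]
= not ((not b and c or not b) and a or (b or not d) and b and a)   [complement / identity]
= not ((not b and c or not b) and a or b and a)   [absorption]
= not (a and (not b and c or not b or b))   [distribution]
= not (a and (not b or b))   [absorption]
= not a   [complement / identity]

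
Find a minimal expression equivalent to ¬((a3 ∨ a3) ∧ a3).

¬((a3 ∨ a3) ∧ a3)
= ¬(a3 ∧ a3)
= ¬a3

¬a3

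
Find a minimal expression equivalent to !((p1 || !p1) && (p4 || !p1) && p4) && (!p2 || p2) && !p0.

!p4 && !p0

!((p1 || !p1) && (p4 || !p1) && p4) && (!p2 || p2) && !p0
= !((p4 || !p1) && p4) && (!p2 || p2) && !p0   (complement / identity)
= !p4 && (!p2 || p2) && !p0   (absorption)
= !p4 && !p0   (complement / identity)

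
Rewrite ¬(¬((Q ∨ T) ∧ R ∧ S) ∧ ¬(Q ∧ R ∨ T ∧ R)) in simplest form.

(Q ∨ T) ∧ R

¬(¬((Q ∨ T) ∧ R ∧ S) ∧ ¬(Q ∧ R ∨ T ∧ R))
= (Q ∨ T) ∧ R ∧ S ∨ Q ∧ R ∨ T ∧ R   — De Morgan
= (Q ∨ T) ∧ R ∧ S ∨ (Q ∨ T) ∧ R   — distribution
= (Q ∨ T) ∧ R   — absorption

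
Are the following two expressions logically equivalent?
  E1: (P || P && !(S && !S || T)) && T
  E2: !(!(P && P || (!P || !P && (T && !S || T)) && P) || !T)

Yes

E1: (P || P && !(S && !S || T)) && T
    = (P || P && !T) && T   (complement / identity)
    = P && T   (absorption)
E2: !(!(P && P || (!P || !P && (T && !S || T)) && P) || !T)
    = (P && P || (!P || !P && (T && !S || T)) && P) && T   (De Morgan)
    = (P && P || (!P || !P && T) && P) && T   (absorption)
    = (P && P || !P && P) && T   (absorption)
    = P && T   (distribution)
Both reduce to P && T, so they are equivalent.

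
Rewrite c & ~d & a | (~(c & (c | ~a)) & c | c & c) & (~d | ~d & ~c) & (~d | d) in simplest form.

c & ~d & a | (~(c & (c | ~a)) & c | c & c) & (~d | ~d & ~c) & (~d | d)
= c & ~d & a | (~(c & (c | ~a)) & c | c & c) & ~d & (~d | d)   [absorption]
= c & ~d & a | (~(c & (c | ~a)) & c | c & c) & ~d   [complement / identity]
= c & ~d & a | (~c & c | c & c) & ~d   [absorption]
= c & ~d & a | c & ~d   [distribution]
= c & ~d   [absorption]

c & ~d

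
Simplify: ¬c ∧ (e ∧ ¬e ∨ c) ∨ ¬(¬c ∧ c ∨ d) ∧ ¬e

¬d ∧ ¬e

¬c ∧ (e ∧ ¬e ∨ c) ∨ ¬(¬c ∧ c ∨ d) ∧ ¬e
= ¬c ∧ c ∨ ¬(¬c ∧ c ∨ d) ∧ ¬e   — complement / identity
= ¬(¬c ∧ c ∨ d) ∧ ¬e   — complement / identity
= ¬d ∧ ¬e   — complement / identity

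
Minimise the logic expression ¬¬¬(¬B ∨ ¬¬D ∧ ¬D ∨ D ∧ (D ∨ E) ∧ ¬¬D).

¬¬¬(¬B ∨ ¬¬D ∧ ¬D ∨ D ∧ (D ∨ E) ∧ ¬¬D)
= ¬¬¬(¬B ∨ ¬¬D ∧ ¬D ∨ D ∧ ¬¬D)   [absorption]
= ¬¬¬(¬B ∨ ¬¬D)   [distribution]
= ¬(¬B ∨ ¬¬D)   [double negation]
= B ∧ ¬D   [De Morgan]

B ∧ ¬D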